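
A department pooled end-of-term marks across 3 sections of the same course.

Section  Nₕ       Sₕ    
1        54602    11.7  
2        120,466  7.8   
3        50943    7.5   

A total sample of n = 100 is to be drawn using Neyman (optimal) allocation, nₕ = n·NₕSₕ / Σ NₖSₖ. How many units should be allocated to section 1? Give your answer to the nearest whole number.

33

Σ NₕSₕ = 54602·11.7 + 120466·7.8 + 50943·7.5 = 1960550.7.
Share for 1: 638843.4/1960550.7 = 0.32585.
n_1 = 100 × 0.32585 = 32.585... → 33.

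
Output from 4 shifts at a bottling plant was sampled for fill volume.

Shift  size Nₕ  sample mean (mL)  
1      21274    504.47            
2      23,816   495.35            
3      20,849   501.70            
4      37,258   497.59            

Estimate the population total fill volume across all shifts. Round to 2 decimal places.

51528501.90

Estimate total by summing Nₕ·x̄ₕ over strata.
21274·504.47 + 23816·495.35 + 20849·501.70 + 37258·497.59 = 10732094.78 + 11797255.6 + 10459943.3 + 18539208.22 = 51528501.90.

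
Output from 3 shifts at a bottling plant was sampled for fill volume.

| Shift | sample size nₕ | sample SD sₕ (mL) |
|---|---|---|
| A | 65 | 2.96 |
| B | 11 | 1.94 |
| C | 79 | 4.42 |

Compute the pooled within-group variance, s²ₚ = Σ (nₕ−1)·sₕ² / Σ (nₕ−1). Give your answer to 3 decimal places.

13.962

Degrees of freedom: 64 + 10 + 78 = 152.
Σ(nₕ−1)sₕ² = 64·8.7616 + 10·3.7636 + 78·19.5364 = 2122.2176.
s²ₚ = 2122.2176 / 152 = 13.96196... → 13.962.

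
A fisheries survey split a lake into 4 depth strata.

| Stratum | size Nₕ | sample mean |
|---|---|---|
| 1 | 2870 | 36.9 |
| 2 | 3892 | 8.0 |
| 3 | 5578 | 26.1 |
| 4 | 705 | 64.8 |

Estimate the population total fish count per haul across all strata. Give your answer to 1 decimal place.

328308.8

Population total = Σ Nₕ·x̄ₕ (each stratum's size times its mean).
2870·36.9 + 3892·8.0 + 5578·26.1 + 705·64.8 = 105903 + 31136 + 145585.8 + 45684 = 328308.8.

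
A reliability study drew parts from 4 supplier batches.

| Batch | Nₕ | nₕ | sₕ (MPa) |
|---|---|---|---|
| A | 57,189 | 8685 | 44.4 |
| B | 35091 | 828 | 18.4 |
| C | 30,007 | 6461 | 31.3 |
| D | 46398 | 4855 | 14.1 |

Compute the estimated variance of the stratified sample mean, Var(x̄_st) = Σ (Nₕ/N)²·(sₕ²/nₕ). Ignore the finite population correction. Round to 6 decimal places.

0.051681

N = 168685. Term for each stratum: Wₕ²sₕ²/nₕ.
Var(x̄_st) = 0.026089646 + 0.017694727 + 0.004798231 + 0.003098094 = 0.051680698 → 0.051681.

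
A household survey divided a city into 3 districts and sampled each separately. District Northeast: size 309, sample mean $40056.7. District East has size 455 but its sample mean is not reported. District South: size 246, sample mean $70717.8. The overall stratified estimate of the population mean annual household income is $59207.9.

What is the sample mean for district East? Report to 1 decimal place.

65990.9

N = 309 + 455 + 246 = 1010.
Overall total = μ·N = 59207.9·1010 = 59799979.
Subtract the known strata: 309·40056.7 + 246·70717.8 = 29774099.1.
Remaining total for district East: 59799979 − 29774099.1 = 30025879.9.
Divide by its size: 30025879.9 / 455 = 65990.945... → 65990.9.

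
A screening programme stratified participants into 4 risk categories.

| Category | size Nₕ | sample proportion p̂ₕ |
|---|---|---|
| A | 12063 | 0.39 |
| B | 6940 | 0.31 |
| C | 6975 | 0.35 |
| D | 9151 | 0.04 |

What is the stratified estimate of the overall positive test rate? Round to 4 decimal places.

N = 12063 + 6940 + 6975 + 9151 = 35129.
Overall proportion = Σ (Nₕ/N)·p̂ₕ.
Σ Nₕp̂ₕ = 4704.57 + 2151.4 + 2441.25 + 366.04 = 9663.26.
9663.26 / 35129 = 0.275079... → 0.2751.

0.2751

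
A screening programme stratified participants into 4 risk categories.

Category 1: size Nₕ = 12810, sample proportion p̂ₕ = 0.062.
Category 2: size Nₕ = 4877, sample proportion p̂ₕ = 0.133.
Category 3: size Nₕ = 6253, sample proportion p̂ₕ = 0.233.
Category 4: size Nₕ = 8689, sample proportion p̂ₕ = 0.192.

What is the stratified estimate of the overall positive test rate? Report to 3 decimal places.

0.140

N = 12810 + 4877 + 6253 + 8689 = 32629.
Overall proportion = Σ (Nₕ/N)·p̂ₕ.
Σ Nₕp̂ₕ = 794.22 + 648.641 + 1456.949 + 1668.288 = 4568.098.
4568.098 / 32629 = 0.14000... → 0.140.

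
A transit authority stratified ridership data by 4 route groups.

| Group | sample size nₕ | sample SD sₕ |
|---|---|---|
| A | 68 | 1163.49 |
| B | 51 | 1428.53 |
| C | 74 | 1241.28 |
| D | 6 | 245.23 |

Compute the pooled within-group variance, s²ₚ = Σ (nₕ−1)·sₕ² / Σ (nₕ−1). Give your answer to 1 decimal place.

1566721.7

A: (68−1)·1163.49² = 67·1353708.9801 = 90698501.6667
B: (51−1)·1428.53² = 50·2040697.9609 = 102034898.045
C: (74−1)·1241.28² = 73·1540776.0384 = 112476650.8032
D: (6−1)·245.23² = 5·60137.7529 = 300688.7645
Numerator = 305510739.2794; denominator = Σ(nₕ−1) = 195.
s²ₚ = 305510739.2794/195 = 1566721.740... → 1566721.7.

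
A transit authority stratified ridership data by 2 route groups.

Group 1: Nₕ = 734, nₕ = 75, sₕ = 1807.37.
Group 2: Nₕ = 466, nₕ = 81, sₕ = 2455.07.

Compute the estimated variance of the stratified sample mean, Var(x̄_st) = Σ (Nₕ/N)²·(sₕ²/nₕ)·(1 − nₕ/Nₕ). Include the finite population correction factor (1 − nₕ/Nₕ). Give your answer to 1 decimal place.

N = 1200; Wₕ = Nₕ/N.
group 1: (734/1200)²·1807.37²/75·(1 − 75/734) = 14630.2537
group 2: (466/1200)²·2455.07²/81·(1 − 81/466) = 9271.0067
Sum = 23901.2604 → 23901.3.

23901.3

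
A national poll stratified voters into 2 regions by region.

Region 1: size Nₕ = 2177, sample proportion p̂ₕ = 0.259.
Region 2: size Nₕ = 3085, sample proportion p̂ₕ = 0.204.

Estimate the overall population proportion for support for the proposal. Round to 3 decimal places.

Wₕ = Nₕ/N with N = 5262: 0.4137, 0.5863.
p̂_st = 0.4137·0.259 + 0.5863·0.204 ≈ 0.22675... → 0.227.

0.227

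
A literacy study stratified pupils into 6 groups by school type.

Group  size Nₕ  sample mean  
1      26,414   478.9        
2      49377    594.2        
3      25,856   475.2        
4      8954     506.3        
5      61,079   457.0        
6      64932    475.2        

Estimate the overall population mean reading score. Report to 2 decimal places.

496.93

x̄_st = (Σ Nₕx̄ₕ) / (Σ Nₕ) = (26414·478.9 + 49377·594.2 + 25856·475.2 + 8954·506.3 + 61079·457.0 + 64932·475.2) / 236612
= 117578448.8 / 236612 = 496.9251... → 496.93.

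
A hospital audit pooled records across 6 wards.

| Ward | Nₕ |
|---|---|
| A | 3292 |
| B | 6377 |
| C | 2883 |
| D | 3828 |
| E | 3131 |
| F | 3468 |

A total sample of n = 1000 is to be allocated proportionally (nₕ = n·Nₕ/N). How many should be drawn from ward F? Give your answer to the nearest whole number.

151

N = 3292 + 6377 + 2883 + 3828 + 3131 + 3468 = 22979.
n_F = 1000·3468/22979 = 150.920... → 151.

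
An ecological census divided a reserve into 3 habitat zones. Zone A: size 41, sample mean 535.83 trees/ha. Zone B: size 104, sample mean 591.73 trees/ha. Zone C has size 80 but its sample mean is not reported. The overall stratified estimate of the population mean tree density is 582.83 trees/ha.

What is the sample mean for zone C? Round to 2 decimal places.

595.35

N = 41 + 104 + 80 = 225.
Overall total = μ·N = 582.83·225 = 131136.75.
Subtract the known strata: 41·535.83 + 104·591.73 = 83508.95.
Remaining total for zone C: 131136.75 − 83508.95 = 47627.8.
Divide by its size: 47627.8 / 80 = 595.3475 → 595.35.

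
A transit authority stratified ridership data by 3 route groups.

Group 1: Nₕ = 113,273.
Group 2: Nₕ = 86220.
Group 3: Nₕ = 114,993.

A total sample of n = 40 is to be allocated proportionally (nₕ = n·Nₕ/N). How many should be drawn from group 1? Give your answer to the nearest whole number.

14

Share of group 1 = 113273/314486 = 0.36018.
Allocate 40 × 0.36018 = 14.407... → 14.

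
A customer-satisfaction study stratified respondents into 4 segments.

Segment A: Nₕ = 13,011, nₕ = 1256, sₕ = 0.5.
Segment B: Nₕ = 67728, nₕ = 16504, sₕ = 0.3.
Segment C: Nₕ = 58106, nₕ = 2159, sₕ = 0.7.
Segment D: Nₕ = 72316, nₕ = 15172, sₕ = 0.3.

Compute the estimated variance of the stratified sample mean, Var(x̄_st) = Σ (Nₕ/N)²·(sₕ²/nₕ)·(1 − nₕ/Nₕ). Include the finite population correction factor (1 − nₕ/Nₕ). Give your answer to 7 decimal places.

N = 211161. Term for each stratum: Wₕ²sₕ²/nₕ·(1−nₕ/Nₕ).
Var(x̄_st) = 0.0000006827 + 0.0000004243 + 0.0000165468 + 0.0000005498 = 0.0000182036 → 0.0000182.

0.0000182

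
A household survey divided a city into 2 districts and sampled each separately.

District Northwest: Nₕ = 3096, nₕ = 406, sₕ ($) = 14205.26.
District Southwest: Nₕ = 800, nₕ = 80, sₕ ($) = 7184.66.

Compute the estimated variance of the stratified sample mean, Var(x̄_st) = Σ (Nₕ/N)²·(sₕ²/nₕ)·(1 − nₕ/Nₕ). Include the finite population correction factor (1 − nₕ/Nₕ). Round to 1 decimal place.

297187.0

N = 3896; Wₕ = Nₕ/N.
district Northwest: (3096/3896)²·14205.26²/406·(1 − 406/3096) = 272701.5938
district Southwest: (800/3896)²·7184.66²/80·(1 − 80/800) = 24485.3909
Sum = 297186.9847 → 297187.0.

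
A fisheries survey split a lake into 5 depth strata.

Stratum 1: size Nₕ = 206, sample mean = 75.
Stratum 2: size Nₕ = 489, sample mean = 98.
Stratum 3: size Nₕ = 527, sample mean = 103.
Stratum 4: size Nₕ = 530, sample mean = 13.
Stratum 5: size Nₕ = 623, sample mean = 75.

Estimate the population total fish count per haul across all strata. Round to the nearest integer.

171268

1: 206·75 = 15450
2: 489·98 = 47922
3: 527·103 = 54281
4: 530·13 = 6890
5: 623·75 = 46725
τ̂ = Σ Nₕx̄ₕ = 171268.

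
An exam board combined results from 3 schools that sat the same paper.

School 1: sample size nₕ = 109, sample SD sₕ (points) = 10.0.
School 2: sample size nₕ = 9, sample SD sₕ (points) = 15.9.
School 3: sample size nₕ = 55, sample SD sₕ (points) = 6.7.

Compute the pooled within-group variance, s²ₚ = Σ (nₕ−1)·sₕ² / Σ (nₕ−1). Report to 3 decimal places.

Degrees of freedom: 108 + 8 + 54 = 170.
Σ(nₕ−1)sₕ² = 108·100 + 8·252.81 + 54·44.89 = 15246.54.
s²ₚ = 15246.54 / 170 = 89.68553... → 89.686.

89.686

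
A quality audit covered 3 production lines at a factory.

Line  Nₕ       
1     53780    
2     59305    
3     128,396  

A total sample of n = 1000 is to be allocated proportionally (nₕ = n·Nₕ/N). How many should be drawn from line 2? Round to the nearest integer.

Share of line 2 = 59305/241481 = 0.24559.
Allocate 1000 × 0.24559 = 245.589... → 246.

246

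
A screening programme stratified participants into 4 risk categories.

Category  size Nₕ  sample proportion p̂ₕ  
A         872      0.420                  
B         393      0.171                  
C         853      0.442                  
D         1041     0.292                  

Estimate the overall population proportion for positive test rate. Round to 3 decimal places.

Wₕ = Nₕ/N with N = 3159: 0.2760, 0.1244, 0.2700, 0.3295.
p̂_st = 0.2760·0.420 + 0.1244·0.171 + 0.2700·0.442 + 0.3295·0.292 ≈ 0.35278... → 0.353.

0.353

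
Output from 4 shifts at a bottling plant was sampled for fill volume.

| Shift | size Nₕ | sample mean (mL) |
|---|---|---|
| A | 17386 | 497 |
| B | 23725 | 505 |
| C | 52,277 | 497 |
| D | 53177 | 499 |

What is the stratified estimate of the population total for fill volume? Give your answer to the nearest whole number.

Population total = Σ Nₕ·x̄ₕ (each stratum's size times its mean).
17386·497 + 23725·505 + 52277·497 + 53177·499 = 8640842 + 11981125 + 25981669 + 26535323 = 73138959.

73138959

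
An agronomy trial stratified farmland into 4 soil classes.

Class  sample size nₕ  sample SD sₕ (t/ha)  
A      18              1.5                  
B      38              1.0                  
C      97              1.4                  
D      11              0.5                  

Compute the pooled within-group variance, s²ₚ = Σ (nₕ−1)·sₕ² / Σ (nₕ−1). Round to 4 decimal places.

Degrees of freedom: 17 + 37 + 96 + 10 = 160.
Σ(nₕ−1)sₕ² = 17·2.25 + 37·1 + 96·1.96 + 10·0.25 = 265.91.
s²ₚ = 265.91 / 160 = 1.661938... → 1.6619.

1.6619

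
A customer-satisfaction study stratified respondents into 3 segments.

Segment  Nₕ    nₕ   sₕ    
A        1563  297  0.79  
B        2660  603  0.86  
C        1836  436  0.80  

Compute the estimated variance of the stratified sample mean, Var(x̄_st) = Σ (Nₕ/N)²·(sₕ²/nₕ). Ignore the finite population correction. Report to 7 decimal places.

0.0005110

N = 6059. Term for each stratum: Wₕ²sₕ²/nₕ.
Var(x̄_st) = 0.0001398343 + 0.0002363965 + 0.0001347836 = 0.0005110143 → 0.0005110.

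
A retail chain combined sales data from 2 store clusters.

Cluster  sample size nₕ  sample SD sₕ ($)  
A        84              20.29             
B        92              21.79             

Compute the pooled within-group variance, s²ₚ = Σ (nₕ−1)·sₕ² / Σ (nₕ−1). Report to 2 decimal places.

444.70

A: (84−1)·20.29² = 83·411.6841 = 34169.7803
B: (92−1)·21.79² = 91·474.8041 = 43207.1731
Numerator = 77376.9534; denominator = Σ(nₕ−1) = 174.
s²ₚ = 77376.9534/174 = 444.6951... → 444.70.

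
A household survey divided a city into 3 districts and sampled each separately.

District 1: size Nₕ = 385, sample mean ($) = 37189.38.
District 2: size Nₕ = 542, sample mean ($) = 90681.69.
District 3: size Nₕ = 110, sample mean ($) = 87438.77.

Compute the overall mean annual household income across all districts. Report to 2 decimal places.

70477.97

N = 1037; weights Wₕ = Nₕ/N = (0.3713, 0.5227, 0.1061).
x̄_st = Σ Wₕ·x̄ₕ = 0.3713·37189.38 + 0.5227·90681.69 + 0.1061·87438.77 ≈ 70477.9672...
→ 70477.97.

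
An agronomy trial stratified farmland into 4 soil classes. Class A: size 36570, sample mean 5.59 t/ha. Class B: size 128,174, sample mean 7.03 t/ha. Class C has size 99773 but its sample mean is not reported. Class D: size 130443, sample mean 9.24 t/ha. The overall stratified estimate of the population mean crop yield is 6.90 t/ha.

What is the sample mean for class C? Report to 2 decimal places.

Σ Nₕx̄ₕ = N·μ, so 99773·x̄_C = 394960·6.90 − (36570·5.59 + 128174·7.03 + 130443·9.24).
= 2725224 − 2310782.84 = 414441.16.
x̄_C = 414441.16 / 99773 = 4.1538... → 4.15.

4.15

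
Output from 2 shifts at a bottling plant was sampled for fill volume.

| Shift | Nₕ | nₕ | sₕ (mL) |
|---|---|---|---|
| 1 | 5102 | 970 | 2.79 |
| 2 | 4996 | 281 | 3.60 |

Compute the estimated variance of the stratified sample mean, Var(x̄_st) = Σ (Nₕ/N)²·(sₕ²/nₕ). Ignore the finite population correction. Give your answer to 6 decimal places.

N = 10098; Wₕ = Nₕ/N.
shift 1: (5102/10098)²·2.79²/970 = 0.002048551
shift 2: (4996/10098)²·3.60²/281 = 0.011289451
Sum = 0.013338002 → 0.013338.

0.013338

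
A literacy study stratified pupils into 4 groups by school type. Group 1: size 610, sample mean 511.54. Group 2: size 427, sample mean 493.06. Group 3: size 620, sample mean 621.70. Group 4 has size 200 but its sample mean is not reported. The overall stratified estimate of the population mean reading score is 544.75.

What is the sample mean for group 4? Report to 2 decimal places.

517.85

Σ Nₕx̄ₕ = N·μ, so 200·x̄_4 = 1857·544.75 − (610·511.54 + 427·493.06 + 620·621.70).
= 1011600.75 − 908030.02 = 103570.73.
x̄_4 = 103570.73 / 200 = 517.8537... → 517.85.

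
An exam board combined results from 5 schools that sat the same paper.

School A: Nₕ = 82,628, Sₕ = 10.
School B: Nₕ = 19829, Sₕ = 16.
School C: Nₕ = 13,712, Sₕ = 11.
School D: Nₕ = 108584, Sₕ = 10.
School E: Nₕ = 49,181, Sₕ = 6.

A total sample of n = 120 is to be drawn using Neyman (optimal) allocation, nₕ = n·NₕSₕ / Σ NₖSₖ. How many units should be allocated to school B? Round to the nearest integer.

14

A: NₕSₕ = 82628·10 = 826280
B: NₕSₕ = 19829·16 = 317264
C: NₕSₕ = 13712·11 = 150832
D: NₕSₕ = 108584·10 = 1085840
E: NₕSₕ = 49181·6 = 295086
Σ NₕSₕ = 2675302.
n_B = 120·317264/2675302 = 14.231... → 14.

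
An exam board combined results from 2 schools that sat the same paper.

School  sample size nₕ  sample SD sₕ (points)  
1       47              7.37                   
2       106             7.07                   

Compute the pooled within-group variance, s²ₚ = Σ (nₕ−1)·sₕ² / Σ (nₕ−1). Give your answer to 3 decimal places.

51.305

1: (47−1)·7.37² = 46·54.3169 = 2498.5774
2: (106−1)·7.07² = 105·49.9849 = 5248.4145
Numerator = 7746.9919; denominator = Σ(nₕ−1) = 151.
s²ₚ = 7746.9919/151 = 51.30458... → 51.305.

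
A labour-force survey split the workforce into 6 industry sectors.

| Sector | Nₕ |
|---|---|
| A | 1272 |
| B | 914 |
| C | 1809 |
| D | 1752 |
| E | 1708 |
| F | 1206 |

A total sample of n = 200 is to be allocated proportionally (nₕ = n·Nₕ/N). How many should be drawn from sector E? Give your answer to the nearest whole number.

Share of sector E = 1708/8661 = 0.19721.
Allocate 200 × 0.19721 = 39.441... → 39.

39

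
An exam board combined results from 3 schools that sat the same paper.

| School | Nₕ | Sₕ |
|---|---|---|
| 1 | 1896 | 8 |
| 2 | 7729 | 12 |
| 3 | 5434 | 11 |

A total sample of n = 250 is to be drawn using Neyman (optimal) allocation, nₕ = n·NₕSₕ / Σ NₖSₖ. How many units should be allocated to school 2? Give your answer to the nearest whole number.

138

Σ NₕSₕ = 1896·8 + 7729·12 + 5434·11 = 167690.
Share for 2: 92748/167690 = 0.55309.
n_2 = 250 × 0.55309 = 138.273... → 138.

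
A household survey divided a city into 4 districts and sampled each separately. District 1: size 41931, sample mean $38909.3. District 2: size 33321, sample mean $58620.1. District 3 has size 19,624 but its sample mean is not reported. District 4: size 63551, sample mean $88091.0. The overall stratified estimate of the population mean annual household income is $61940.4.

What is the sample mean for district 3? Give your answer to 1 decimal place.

32102.2

N = 41931 + 33321 + 19624 + 63551 = 158427.
Overall total = μ·N = 61940.4·158427 = 9813031750.8.
Subtract the known strata: 41931·38909.3 + 33321·58620.1 + 63551·88091.0 = 9183057351.4.
Remaining total for district 3: 9813031750.8 − 9183057351.4 = 629974399.4.
Divide by its size: 629974399.4 / 19624 = 32102.242... → 32102.2.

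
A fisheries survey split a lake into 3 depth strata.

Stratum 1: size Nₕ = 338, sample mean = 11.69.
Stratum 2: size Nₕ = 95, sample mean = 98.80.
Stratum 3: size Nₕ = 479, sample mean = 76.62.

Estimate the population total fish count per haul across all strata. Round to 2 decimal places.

50038.20

Population total = Σ Nₕ·x̄ₕ (each stratum's size times its mean).
338·11.69 + 95·98.80 + 479·76.62 = 3951.22 + 9386 + 36700.98 = 50038.20.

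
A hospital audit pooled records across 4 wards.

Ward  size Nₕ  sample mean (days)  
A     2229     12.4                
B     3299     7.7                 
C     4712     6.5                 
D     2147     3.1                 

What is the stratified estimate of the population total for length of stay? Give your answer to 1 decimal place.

90325.6

Population total = Σ Nₕ·x̄ₕ (each stratum's size times its mean).
2229·12.4 + 3299·7.7 + 4712·6.5 + 2147·3.1 = 27639.6 + 25402.3 + 30628 + 6655.7 = 90325.6.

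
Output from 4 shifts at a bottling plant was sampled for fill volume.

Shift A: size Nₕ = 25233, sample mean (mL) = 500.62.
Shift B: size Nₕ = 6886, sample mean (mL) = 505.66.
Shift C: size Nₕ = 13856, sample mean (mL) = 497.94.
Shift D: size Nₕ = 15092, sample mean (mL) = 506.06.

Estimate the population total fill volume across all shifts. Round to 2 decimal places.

A: 25233·500.62 = 12632144.46
B: 6886·505.66 = 3481974.76
C: 13856·497.94 = 6899456.64
D: 15092·506.06 = 7637457.52
τ̂ = Σ Nₕx̄ₕ = 30651033.38.

30651033.38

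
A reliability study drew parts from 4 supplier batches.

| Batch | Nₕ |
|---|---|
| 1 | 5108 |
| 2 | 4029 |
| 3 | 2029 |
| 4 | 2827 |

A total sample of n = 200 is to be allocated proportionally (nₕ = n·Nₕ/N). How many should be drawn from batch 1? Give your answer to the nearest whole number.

73

N = 5108 + 4029 + 2029 + 2827 = 13993.
n_1 = 200·5108/13993 = 73.008... → 73.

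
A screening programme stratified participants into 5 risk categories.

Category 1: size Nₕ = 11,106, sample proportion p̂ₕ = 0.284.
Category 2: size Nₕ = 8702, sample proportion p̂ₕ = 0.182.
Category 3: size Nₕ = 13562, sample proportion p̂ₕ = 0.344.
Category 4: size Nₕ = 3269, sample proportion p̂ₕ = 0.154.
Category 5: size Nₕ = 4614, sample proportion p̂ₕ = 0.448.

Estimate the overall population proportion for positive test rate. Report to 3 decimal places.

N = 11106 + 8702 + 13562 + 3269 + 4614 = 41253.
Overall proportion = Σ (Nₕ/N)·p̂ₕ.
Σ Nₕp̂ₕ = 3154.104 + 1583.764 + 4665.328 + 503.426 + 2067.072 = 11973.694.
11973.694 / 41253 = 0.29025... → 0.290.

0.290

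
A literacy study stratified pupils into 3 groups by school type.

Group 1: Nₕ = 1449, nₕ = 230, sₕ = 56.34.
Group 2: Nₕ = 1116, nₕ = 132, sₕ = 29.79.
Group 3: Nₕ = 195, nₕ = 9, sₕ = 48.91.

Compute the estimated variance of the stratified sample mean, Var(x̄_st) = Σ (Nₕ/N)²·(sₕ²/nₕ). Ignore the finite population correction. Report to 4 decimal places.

6.2299

N = 2760. Term for each stratum: Wₕ²sₕ²/nₕ.
Var(x̄_st) = 3.8038594 + 1.0992015 + 1.3267951 = 6.2298560 → 6.2299.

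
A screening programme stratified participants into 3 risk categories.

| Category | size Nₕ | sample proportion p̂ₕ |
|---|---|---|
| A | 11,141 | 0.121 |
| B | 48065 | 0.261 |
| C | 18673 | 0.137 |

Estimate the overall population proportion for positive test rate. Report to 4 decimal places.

N = 11141 + 48065 + 18673 = 77879.
Overall proportion = Σ (Nₕ/N)·p̂ₕ.
Σ Nₕp̂ₕ = 1348.061 + 12544.965 + 2558.201 = 16451.227.
16451.227 / 77879 = 0.211241... → 0.2112.

0.2112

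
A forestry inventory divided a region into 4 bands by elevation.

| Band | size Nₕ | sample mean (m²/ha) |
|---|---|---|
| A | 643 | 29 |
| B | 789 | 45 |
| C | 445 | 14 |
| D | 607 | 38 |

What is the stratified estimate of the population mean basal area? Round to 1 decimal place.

33.6

N = 2484; weights Wₕ = Nₕ/N = (0.2589, 0.3176, 0.1791, 0.2444).
x̄_st = Σ Wₕ·x̄ₕ = 0.2589·29 + 0.3176·45 + 0.1791·14 + 0.2444·38 ≈ 33.594...
→ 33.6.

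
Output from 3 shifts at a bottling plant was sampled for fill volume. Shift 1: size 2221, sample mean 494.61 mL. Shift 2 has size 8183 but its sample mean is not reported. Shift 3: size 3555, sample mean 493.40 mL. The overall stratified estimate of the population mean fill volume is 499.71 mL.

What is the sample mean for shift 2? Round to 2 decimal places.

N = 2221 + 8183 + 3555 = 13959.
Overall total = μ·N = 499.71·13959 = 6975451.89.
Subtract the known strata: 2221·494.61 + 3555·493.40 = 2852565.81.
Remaining total for shift 2: 6975451.89 − 2852565.81 = 4122886.08.
Divide by its size: 4122886.08 / 8183 = 503.8355... → 503.84.

503.84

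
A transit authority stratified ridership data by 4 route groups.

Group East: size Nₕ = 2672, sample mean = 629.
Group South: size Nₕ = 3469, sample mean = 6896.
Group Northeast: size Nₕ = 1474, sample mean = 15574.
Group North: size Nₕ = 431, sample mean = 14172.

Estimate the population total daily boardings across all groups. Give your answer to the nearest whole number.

East: 2672·629 = 1680688
South: 3469·6896 = 23922224
Northeast: 1474·15574 = 22956076
North: 431·14172 = 6108132
τ̂ = Σ Nₕx̄ₕ = 54667120.

54667120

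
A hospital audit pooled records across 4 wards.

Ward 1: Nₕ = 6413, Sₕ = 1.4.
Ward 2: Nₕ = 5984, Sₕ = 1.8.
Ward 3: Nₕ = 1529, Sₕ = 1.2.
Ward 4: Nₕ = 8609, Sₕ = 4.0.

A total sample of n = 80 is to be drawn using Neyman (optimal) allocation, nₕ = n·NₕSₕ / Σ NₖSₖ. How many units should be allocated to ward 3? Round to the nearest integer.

Σ NₕSₕ = 6413·1.4 + 5984·1.8 + 1529·1.2 + 8609·4.0 = 56020.2.
Share for 3: 1834.8/56020.2 = 0.03275.
n_3 = 80 × 0.03275 = 2.620... → 3.

3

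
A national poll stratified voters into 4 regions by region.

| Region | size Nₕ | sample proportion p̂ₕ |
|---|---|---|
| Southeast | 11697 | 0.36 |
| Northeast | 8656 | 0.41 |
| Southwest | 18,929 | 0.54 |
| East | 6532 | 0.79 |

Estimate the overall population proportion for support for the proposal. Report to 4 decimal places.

Wₕ = Nₕ/N with N = 45814: 0.2553, 0.1889, 0.4132, 0.1426.
p̂_st = 0.2553·0.36 + 0.1889·0.41 + 0.4132·0.54 + 0.1426·0.79 ≈ 0.505126... → 0.5051.

0.5051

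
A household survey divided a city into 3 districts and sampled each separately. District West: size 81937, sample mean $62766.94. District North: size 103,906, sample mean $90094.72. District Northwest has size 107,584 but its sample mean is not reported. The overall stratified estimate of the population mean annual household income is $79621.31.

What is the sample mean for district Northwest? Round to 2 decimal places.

82342.41

N = 81937 + 103906 + 107584 = 293427.
Overall total = μ·N = 79621.31·293427 = 23363042129.37.
Subtract the known strata: 81937·62766.94 + 103906·90094.72 = 14504316739.1.
Remaining total for district Northwest: 23363042129.37 − 14504316739.1 = 8858725390.27.
Divide by its size: 8858725390.27 / 107584 = 82342.4058... → 82342.41.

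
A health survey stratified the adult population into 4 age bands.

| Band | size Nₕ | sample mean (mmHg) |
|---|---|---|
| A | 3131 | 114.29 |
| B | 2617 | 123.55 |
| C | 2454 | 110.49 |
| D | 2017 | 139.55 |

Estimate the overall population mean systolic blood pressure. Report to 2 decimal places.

120.73

x̄_st = (Σ Nₕx̄ₕ) / (Σ Nₕ) = (3131·114.29 + 2617·123.55 + 2454·110.49 + 2017·139.55) / 10219
= 1233787.15 / 10219 = 120.7346... → 120.73.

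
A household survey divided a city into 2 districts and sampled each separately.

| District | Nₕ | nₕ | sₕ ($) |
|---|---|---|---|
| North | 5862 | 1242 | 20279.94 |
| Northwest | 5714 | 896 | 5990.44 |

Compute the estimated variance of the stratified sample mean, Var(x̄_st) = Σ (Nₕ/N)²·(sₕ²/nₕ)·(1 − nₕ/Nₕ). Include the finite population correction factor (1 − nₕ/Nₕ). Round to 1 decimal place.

N = 11576. Term for each stratum: Wₕ²sₕ²/nₕ·(1−nₕ/Nₕ).
Var(x̄_st) = 66924.0922 + 8228.0975 = 75152.1898 → 75152.2.

75152.2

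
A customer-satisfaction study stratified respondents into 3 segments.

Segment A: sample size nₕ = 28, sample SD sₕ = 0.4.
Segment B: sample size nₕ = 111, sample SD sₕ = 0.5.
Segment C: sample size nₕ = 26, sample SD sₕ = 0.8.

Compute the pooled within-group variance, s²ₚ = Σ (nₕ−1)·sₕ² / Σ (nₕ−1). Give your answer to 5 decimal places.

Degrees of freedom: 27 + 110 + 25 = 162.
Σ(nₕ−1)sₕ² = 27·0.16 + 110·0.25 + 25·0.64 = 47.82.
s²ₚ = 47.82 / 162 = 0.2951852... → 0.29519.

0.29519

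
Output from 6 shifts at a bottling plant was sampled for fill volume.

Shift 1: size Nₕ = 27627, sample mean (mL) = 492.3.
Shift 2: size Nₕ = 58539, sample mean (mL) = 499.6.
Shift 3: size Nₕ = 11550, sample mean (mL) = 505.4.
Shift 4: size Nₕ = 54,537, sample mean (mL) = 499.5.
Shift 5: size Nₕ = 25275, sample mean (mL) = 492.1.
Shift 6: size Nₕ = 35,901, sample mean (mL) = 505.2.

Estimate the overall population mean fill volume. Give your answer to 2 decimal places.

499.00

x̄_st = (Σ Nₕx̄ₕ) / (Σ Nₕ) = (27627·492.3 + 58539·499.6 + 11550·505.4 + 54537·499.5 + 25275·492.1 + 35901·505.2) / 213429
= 106500470.7 / 213429 = 498.9972... → 499.00.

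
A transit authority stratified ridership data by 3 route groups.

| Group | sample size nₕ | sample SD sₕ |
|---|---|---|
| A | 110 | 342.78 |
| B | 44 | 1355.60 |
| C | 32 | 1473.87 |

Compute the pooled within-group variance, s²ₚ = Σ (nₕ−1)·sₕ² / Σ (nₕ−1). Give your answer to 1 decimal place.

869767.1

A: (110−1)·342.78² = 109·117498.1284 = 12807295.9956
B: (44−1)·1355.60² = 43·1837651.36 = 79019008.48
C: (32−1)·1473.87² = 31·2172292.7769 = 67341076.0839
Numerator = 159167380.5595; denominator = Σ(nₕ−1) = 183.
s²ₚ = 159167380.5595/183 = 869767.107... → 869767.1.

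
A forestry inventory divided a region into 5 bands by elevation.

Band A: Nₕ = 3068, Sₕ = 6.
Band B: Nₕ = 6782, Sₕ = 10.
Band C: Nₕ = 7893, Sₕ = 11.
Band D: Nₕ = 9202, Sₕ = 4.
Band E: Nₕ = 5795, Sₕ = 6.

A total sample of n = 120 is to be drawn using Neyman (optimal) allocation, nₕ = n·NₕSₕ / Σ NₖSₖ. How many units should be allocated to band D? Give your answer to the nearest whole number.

A: NₕSₕ = 3068·6 = 18408
B: NₕSₕ = 6782·10 = 67820
C: NₕSₕ = 7893·11 = 86823
D: NₕSₕ = 9202·4 = 36808
E: NₕSₕ = 5795·6 = 34770
Σ NₕSₕ = 244629.
n_D = 120·36808/244629 = 18.056... → 18.

18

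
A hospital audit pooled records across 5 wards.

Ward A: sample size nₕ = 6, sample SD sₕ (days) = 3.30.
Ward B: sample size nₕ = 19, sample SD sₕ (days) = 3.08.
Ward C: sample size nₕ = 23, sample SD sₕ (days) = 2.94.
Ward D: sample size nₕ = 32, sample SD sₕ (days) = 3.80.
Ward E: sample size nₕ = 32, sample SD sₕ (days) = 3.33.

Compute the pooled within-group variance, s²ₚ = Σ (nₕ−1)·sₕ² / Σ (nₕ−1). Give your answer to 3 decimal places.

11.278

A: (6−1)·3.30² = 5·10.89 = 54.45
B: (19−1)·3.08² = 18·9.4864 = 170.7552
C: (23−1)·2.94² = 22·8.6436 = 190.1592
D: (32−1)·3.80² = 31·14.44 = 447.64
E: (32−1)·3.33² = 31·11.0889 = 343.7559
Numerator = 1206.7603; denominator = Σ(nₕ−1) = 107.
s²ₚ = 1206.7603/107 = 11.27813... → 11.278.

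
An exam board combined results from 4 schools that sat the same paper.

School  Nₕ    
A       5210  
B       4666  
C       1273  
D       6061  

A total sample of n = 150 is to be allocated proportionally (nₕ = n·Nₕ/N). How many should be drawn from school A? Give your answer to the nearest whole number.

Share of school A = 5210/17210 = 0.30273.
Allocate 150 × 0.30273 = 45.410... → 45.

45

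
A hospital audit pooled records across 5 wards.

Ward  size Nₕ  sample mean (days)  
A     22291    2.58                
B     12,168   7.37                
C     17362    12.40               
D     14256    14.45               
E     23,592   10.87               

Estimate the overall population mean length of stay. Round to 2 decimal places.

9.20

N = 89669; weights Wₕ = Nₕ/N = (0.2486, 0.1357, 0.1936, 0.1590, 0.2631).
x̄_st = Σ Wₕ·x̄ₕ = 0.2486·2.58 + 0.1357·7.37 + 0.1936·12.40 + 0.1590·14.45 + 0.2631·10.87 ≈ 9.1996...
→ 9.20.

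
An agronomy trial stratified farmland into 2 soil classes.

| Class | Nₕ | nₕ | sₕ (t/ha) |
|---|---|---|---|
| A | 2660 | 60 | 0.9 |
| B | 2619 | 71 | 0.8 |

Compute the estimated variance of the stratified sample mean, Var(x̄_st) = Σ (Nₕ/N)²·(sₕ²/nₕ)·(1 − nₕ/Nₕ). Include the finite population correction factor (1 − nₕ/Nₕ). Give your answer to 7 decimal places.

N = 5279; Wₕ = Nₕ/N.
class A: (2660/5279)²·0.9²/60·(1 − 60/2660) = 0.0033503134
class B: (2619/5279)²·0.8²/71·(1 − 71/2619) = 0.0021585058
Sum = 0.0055088192 → 0.0055088.

0.0055088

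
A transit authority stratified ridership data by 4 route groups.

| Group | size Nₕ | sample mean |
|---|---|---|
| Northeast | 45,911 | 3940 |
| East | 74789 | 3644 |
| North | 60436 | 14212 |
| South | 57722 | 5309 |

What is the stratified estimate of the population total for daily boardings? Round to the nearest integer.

1618782986

Estimate total by summing Nₕ·x̄ₕ over strata.
45911·3940 + 74789·3644 + 60436·14212 + 57722·5309 = 180889340 + 272531116 + 858916432 + 306446098 = 1618782986.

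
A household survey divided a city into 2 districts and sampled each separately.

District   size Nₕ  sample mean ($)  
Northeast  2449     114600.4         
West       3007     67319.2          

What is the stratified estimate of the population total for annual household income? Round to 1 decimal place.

483085214.0

Population total = Σ Nₕ·x̄ₕ (each stratum's size times its mean).
2449·114600.4 + 3007·67319.2 = 280656379.6 + 202428834.4 = 483085214.0.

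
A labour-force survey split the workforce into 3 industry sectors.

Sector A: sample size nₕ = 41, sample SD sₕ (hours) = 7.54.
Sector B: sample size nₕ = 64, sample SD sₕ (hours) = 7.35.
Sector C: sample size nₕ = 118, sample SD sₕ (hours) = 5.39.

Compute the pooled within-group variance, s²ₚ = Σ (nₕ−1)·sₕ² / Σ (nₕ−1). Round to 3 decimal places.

41.257

A: (41−1)·7.54² = 40·56.8516 = 2274.064
B: (64−1)·7.35² = 63·54.0225 = 3403.4175
C: (118−1)·5.39² = 117·29.0521 = 3399.0957
Numerator = 9076.5772; denominator = Σ(nₕ−1) = 220.
s²ₚ = 9076.5772/220 = 41.25717... → 41.257.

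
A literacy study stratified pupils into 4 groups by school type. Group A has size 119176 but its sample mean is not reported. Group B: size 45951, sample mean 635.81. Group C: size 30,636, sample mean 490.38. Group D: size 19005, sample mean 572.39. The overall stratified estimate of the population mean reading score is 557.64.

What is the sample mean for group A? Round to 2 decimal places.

542.44

N = 119176 + 45951 + 30636 + 19005 = 214768.
Overall total = μ·N = 557.64·214768 = 119763227.52.
Subtract the known strata: 45951·635.81 + 30636·490.38 + 19005·572.39 = 55117658.94.
Remaining total for group A: 119763227.52 − 55117658.94 = 64645568.58.
Divide by its size: 64645568.58 / 119176 = 542.4378... → 542.44.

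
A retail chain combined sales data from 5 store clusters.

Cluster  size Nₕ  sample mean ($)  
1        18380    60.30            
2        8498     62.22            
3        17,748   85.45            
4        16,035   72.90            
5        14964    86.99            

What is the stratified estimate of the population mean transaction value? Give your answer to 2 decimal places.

N = 18380 + 8498 + 17748 + 16035 + 14964 = 75625.
The stratified mean weights each stratum mean by its population share Nₕ/N.
Σ Nₕx̄ₕ = 18380·60.30 + 8498·62.22 + 17748·85.45 + 16035·72.90 + 14964·86.99 = 1108314 + 528745.56 + 1516566.6 + 1168951.5 + 1301718.36 = 5624296.02.
Divide by N: 5624296.02 / 75625 = 74.3709... → 74.37.

74.37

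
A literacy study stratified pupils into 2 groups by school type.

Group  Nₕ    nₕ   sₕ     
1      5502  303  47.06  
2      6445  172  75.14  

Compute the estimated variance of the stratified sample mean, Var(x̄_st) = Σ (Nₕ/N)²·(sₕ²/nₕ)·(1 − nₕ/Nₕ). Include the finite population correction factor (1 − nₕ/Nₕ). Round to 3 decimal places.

10.763

N = 11947; Wₕ = Nₕ/N.
group 1: (5502/11947)²·47.06²/303·(1 − 303/5502) = 1.464819
group 2: (6445/11947)²·75.14²/172·(1 − 172/6445) = 9.298104
Sum = 10.762923 → 10.763.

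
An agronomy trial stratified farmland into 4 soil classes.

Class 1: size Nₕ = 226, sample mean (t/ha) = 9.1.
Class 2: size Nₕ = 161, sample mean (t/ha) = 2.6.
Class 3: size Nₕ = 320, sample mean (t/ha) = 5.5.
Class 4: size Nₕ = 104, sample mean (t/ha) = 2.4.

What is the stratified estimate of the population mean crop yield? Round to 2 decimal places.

5.53

x̄_st = (Σ Nₕx̄ₕ) / (Σ Nₕ) = (226·9.1 + 161·2.6 + 320·5.5 + 104·2.4) / 811
= 4484.8 / 811 = 5.5300... → 5.53.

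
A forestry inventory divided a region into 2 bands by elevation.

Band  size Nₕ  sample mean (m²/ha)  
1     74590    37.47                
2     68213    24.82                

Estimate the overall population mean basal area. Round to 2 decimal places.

N = 142803; weights Wₕ = Nₕ/N = (0.5223, 0.4777).
x̄_st = Σ Wₕ·x̄ₕ = 0.5223·37.47 + 0.4777·24.82 ≈ 31.4274...
→ 31.43.

31.43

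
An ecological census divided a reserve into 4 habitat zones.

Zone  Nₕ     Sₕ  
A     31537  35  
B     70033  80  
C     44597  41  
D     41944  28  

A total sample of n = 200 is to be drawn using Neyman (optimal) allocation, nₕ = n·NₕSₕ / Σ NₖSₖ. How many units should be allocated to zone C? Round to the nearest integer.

38

A: NₕSₕ = 31537·35 = 1103795
B: NₕSₕ = 70033·80 = 5602640
C: NₕSₕ = 44597·41 = 1828477
D: NₕSₕ = 41944·28 = 1174432
Σ NₕSₕ = 9709344.
n_C = 200·1828477/9709344 = 37.664... → 38.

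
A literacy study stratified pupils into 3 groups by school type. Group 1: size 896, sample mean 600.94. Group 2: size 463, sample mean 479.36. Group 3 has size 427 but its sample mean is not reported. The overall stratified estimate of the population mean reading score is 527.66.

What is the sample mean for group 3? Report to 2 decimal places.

Σ Nₕx̄ₕ = N·μ, so 427·x̄_3 = 1786·527.66 − (896·600.94 + 463·479.36).
= 942400.76 − 760385.92 = 182014.84.
x̄_3 = 182014.84 / 427 = 426.2643... → 426.26.

426.26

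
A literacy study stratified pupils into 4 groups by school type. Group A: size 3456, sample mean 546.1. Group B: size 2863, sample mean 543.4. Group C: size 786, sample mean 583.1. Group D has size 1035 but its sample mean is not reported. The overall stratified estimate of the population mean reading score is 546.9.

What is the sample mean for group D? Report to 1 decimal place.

531.8

N = 3456 + 2863 + 786 + 1035 = 8140.
Overall total = μ·N = 546.9·8140 = 4451766.
Subtract the known strata: 3456·546.1 + 2863·543.4 + 786·583.1 = 3901392.4.
Remaining total for group D: 4451766 − 3901392.4 = 550373.6.
Divide by its size: 550373.6 / 1035 = 531.762... → 531.8.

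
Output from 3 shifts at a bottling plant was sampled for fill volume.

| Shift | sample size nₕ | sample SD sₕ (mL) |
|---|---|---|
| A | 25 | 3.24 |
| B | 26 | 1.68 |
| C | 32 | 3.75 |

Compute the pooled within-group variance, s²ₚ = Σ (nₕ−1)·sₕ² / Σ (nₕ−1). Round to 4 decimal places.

Degrees of freedom: 24 + 25 + 31 = 80.
Σ(nₕ−1)sₕ² = 24·10.4976 + 25·2.8224 + 31·14.0625 = 758.4399.
s²ₚ = 758.4399 / 80 = 9.480499... → 9.4805.

9.4805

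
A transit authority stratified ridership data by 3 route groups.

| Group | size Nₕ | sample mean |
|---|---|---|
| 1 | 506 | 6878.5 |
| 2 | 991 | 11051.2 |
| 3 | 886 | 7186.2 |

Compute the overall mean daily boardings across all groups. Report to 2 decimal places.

8728.17

N = 506 + 991 + 886 = 2383.
Weight each subgroup mean by Nₕ/N and sum.
Σ Nₕx̄ₕ = 506·6878.5 + 991·11051.2 + 886·7186.2 = 3480521 + 10951739.2 + 6366973.2 = 20799233.4.
Divide by N: 20799233.4 / 2383 = 8728.1718... → 8728.17.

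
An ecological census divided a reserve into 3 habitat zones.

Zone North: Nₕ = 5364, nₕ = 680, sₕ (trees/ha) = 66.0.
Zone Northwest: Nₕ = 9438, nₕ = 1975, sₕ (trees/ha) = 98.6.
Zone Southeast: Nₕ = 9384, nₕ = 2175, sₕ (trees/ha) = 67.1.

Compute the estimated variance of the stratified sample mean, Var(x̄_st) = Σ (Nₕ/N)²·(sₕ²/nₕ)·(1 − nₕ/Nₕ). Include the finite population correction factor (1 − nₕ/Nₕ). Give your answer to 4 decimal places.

N = 24186. Term for each stratum: Wₕ²sₕ²/nₕ·(1−nₕ/Nₕ).
Var(x̄_st) = 0.2751418 + 0.5927234 + 0.2393981 = 1.1072632 → 1.1073.

1.1073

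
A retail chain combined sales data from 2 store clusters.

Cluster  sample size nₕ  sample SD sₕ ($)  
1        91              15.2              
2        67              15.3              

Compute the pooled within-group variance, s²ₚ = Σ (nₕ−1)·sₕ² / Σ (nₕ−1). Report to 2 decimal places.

Degrees of freedom: 90 + 66 = 156.
Σ(nₕ−1)sₕ² = 90·231.04 + 66·234.09 = 36243.54.
s²ₚ = 36243.54 / 156 = 232.3304... → 232.33.

232.33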